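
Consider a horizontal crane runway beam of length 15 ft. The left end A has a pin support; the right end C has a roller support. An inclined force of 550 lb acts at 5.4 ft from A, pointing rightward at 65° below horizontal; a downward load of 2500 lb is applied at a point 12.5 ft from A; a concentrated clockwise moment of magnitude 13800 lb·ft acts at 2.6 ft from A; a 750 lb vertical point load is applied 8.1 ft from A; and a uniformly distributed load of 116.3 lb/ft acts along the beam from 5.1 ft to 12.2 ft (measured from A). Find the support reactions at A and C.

A_x = -232.4 lb, A_y = 510.2 lb, C_y = 4064 lb

Resultant of the distributed load: 116.3 × 7.1 = 825.73 lb at 8.65 ft from A.
Moments about A: C_y·15 − 550·sin65°·5.4 − 2500·12.5 − 13800 − 750·8.1 − (116.3·7.1)·8.65 = 0 → C_y = 60959.3/15 = 4063.95 ≈ 4064 lb.
ΣF_y = 0: A_y + 4063.95 − 550·sin65° − 2500 − 750 − 116.3·7.1 = 0 → A_y = 510.2 lb.
ΣF_x = 0: A_x + 550·cos65° = 0 → A_x = -232.4 lb.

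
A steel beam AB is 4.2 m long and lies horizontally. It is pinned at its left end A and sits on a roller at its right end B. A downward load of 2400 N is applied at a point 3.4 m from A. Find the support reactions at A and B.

Taking moments about A: B_y·4.2 − 2400·3.4 = 0 → B_y = 8160/4.2 = 1942.86 ≈ 1943 N.
ΣF_y = 0: A_y + 1942.86 − 2400 = 0 → A_y = 457.1 N.
ΣF_x = 0: no horizontal applied forces, so A_x = 0.

A_x = 0, A_y = 457.1 N, B_y = 1943 N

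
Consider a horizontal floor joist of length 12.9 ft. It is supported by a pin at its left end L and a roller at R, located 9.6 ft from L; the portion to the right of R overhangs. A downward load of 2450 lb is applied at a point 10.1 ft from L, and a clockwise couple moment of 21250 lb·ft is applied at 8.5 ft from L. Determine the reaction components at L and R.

Taking moments about L: R_y·9.6 − 2450·10.1 − 21250 = 0 → R_y = 45995/9.6 = 4791.15 ≈ 4791 lb.
ΣF_y = 0: L_y + 4791.15 − 2450 = 0 → L_y = -2341 lb.
ΣF_x = 0: no horizontal applied forces, so L_x = 0.

L_x = 0, L_y = -2341 lb, R_y = 4791 lb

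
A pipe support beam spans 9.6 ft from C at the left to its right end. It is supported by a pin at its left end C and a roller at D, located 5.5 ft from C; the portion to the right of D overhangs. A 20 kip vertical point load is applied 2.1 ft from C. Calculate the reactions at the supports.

ΣM about C: D_y·5.5 − 20·2.1 = 0 → D_y = 42/5.5 = 7.63636 ≈ 7.636 kip.
ΣF_y = 0: C_y + 7.63636 − 20 = 0 → C_y = 12.36 kip.
ΣF_x = 0: no horizontal applied forces, so C_x = 0.

C_x = 0, C_y = 12.36 kip, D_y = 7.636 kip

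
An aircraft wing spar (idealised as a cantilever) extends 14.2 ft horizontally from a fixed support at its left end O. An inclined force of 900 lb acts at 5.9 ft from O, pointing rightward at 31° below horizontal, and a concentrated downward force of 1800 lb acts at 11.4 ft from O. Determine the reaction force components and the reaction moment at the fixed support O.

O_x = -771.5 lb, O_y = 2264 lb, M_O = 23250 lb·ft

ΣF_x = 0: O_x + 900·cos31° = 0 → O_x = -771.5 lb.
ΣF_y = 0: O_y − 900·sin31° − 1800 = 0 → O_y = 2264 lb.
ΣM about O: M_O − 900·sin31°·5.9 − 1800·11.4 = 0 → M_O = 23250 lb·ft.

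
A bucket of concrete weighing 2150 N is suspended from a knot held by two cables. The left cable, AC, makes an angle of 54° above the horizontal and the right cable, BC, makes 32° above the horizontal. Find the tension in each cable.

ΣF_x = 0: −T_AC·cos54° + T_BC·cos32° = 0 → T_BC = 0.693104·T_AC.
ΣF_y = 0: T_AC·sin54° + T_BC·sin32° = 2150.
Substitute: T_AC·(0.809017 + 0.693104·0.529919) = 2150 → T_AC = 1827.76 ≈ 1828 N.
Then T_BC = 0.693104 × 1827.76 = 1267 N.

T_AC = 1828 N, T_BC = 1267 N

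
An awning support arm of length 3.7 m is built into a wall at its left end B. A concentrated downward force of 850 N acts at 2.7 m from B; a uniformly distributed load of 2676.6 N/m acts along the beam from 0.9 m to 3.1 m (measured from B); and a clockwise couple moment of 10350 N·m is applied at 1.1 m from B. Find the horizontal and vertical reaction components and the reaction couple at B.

Resultant of the distributed load: 2676.6 × 2.2 = 5888.52 N at 2 m from B.
ΣF_x = 0: B_x = 0.
ΣF_y = 0: B_y − 850 − 2676.6·2.2 = 0 → B_y = 6739 N.
ΣM about B: M_B − 850·2.7 − (2676.6·2.2)·2 − 10350 = 0 → M_B = 24420 N·m.

B_x = 0, B_y = 6739 N, M_B = 24420 N·m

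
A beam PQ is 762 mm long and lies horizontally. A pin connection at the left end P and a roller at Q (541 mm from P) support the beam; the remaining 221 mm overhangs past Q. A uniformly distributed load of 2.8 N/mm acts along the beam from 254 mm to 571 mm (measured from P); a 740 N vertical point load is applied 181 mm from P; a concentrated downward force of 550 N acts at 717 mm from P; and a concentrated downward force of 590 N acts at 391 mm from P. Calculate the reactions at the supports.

P_x = 0, P_y = 687.9 N, Q_y = 2080 N

Resultant of the distributed load: 2.8 × 317 = 887.6 N at 412.5 mm from P.
Moments about P: Q_y·541 − (2.8·317)·412.5 − 740·181 − 550·717 − 590·391 = 0 → Q_y = 1125115/541 = 2079.7 ≈ 2080 N.
ΣF_y = 0: P_y + 2079.7 − 2.8·317 − 740 − 550 − 590 = 0 → P_y = 687.9 N.
ΣF_x = 0: no horizontal applied forces, so P_x = 0.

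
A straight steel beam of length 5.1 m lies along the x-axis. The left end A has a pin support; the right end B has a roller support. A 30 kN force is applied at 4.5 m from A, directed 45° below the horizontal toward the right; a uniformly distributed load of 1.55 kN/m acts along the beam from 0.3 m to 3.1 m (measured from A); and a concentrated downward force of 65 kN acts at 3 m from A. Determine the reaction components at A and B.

A_x = -21.21 kN, A_y = 32.15 kN, B_y = 58.40 kN

Resultant of the distributed load: 1.55 × 2.8 = 4.34 kN at 1.7 m from A.
ΣM about A: B_y·5.1 − 30·sin45°·4.5 − (1.55·2.8)·1.7 − 65·3 = 0 → B_y = 297.837/5.1 = 58.3994 ≈ 58.40 kN.
ΣF_y = 0: A_y + 58.3994 − 30·sin45° − 1.55·2.8 − 65 = 0 → A_y = 32.15 kN.
ΣF_x = 0: A_x + 30·cos45° = 0 → A_x = -21.21 kN.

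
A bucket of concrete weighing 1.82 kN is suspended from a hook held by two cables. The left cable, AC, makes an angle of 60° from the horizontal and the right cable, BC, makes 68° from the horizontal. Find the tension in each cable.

ΣF_x = 0: −T_AC·cos60° + T_BC·cos68° = 0 → T_BC = 1.33473·T_AC.
ΣF_y = 0: T_AC·sin60° + T_BC·sin68° = 1.82.
Substitute: T_AC·(0.866025 + 1.33473·0.927184) = 1.82 → T_AC = 0.865198 ≈ 0.8652 kN.
Then T_BC = 1.33473 × 0.865198 = 1.155 kN.

T_AC = 0.8652 kN, T_BC = 1.155 kN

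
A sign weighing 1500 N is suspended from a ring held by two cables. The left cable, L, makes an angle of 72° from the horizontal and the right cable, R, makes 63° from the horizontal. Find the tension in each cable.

T_L = 963.1 N, T_R = 655.5 N

ΣF_x = 0: −T_L·cos72° + T_R·cos63° = 0 → T_R = 0.680668·T_L.
ΣF_y = 0: T_L·sin72° + T_R·sin63° = 1500.
Substitute: T_L·(0.951057 + 0.680668·0.891007) = 1500 → T_L = 963.059 ≈ 963.1 N.
Then T_R = 0.680668 × 963.059 = 655.5 N.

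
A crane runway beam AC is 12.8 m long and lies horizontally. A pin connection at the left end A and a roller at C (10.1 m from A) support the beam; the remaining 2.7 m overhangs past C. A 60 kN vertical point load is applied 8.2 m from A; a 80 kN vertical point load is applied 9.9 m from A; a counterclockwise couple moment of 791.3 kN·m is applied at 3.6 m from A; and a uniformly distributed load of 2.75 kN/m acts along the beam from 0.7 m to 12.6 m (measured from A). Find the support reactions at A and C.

A_x = 0, A_y = 102.4 kN, C_y = 70.33 kN

Resultant of the distributed load: 2.75 × 11.9 = 32.725 kN at 6.65 m from A.
Taking moments about A: C_y·10.1 − 60·8.2 − 80·9.9 + 791.3 − (2.75·11.9)·6.65 = 0 → C_y = 710.32125/10.1 = 70.3288 ≈ 70.33 kN.
ΣF_y = 0: A_y + 70.3288 − 60 − 80 − 2.75·11.9 = 0 → A_y = 102.4 kN.
ΣF_x = 0: no horizontal applied forces, so A_x = 0.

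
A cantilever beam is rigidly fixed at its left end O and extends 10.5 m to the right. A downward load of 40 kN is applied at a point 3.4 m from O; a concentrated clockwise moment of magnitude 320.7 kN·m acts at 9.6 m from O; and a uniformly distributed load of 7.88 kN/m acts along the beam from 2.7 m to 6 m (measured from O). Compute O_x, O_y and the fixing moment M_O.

Resultant of the distributed load: 7.88 × 3.3 = 26.004 kN at 4.35 m from O.
ΣF_x = 0: O_x = 0.
ΣF_y = 0: O_y − 40 − 7.88·3.3 = 0 → O_y = 66.00 kN.
ΣM about O: M_O − 40·3.4 − 320.7 − (7.88·3.3)·4.35 = 0 → M_O = 569.8 kN·m.

O_x = 0, O_y = 66.00 kN, M_O = 569.8 kN·m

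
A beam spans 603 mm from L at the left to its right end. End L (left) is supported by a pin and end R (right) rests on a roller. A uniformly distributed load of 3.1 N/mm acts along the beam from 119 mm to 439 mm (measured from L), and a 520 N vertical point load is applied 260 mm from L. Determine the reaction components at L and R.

L_x = 0, L_y = 828.8 N, R_y = 683.2 N

Resultant of the distributed load: 3.1 × 320 = 992 N at 279 mm from L.
Moments about L: R_y·603 − (3.1·320)·279 − 520·260 = 0 → R_y = 411968/603 = 683.197 ≈ 683.2 N.
ΣF_y = 0: L_y + 683.197 − 3.1·320 − 520 = 0 → L_y = 828.8 N.
ΣF_x = 0: no horizontal applied forces, so L_x = 0.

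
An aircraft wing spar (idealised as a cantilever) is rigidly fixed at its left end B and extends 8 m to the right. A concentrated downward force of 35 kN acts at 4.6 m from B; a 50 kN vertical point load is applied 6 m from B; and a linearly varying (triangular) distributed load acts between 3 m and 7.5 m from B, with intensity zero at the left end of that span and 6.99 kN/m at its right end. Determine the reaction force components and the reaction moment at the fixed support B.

B_x = 0, B_y = 100.7 kN, M_B = 555.4 kN·m

Resultant of the triangular load: ½ × 6.99 × 4.5 = 15.7275 kN, acting at 6 m from B (one-third of the span from the peak).
ΣF_x = 0: B_x = 0.
ΣF_y = 0: B_y − 35 − 50 − ½·6.99·4.5 = 0 → B_y = 100.7 kN.
ΣM about B: M_B − 35·4.6 − 50·6 − (½·6.99·4.5)·6 = 0 → M_B = 555.4 kN·m.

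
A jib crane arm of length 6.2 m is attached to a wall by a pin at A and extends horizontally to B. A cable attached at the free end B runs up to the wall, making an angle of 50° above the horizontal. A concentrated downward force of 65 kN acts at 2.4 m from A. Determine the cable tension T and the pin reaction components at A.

T = 32.85 kN, A_x = 21.11 kN, A_y = 39.84 kN

ΣM about A: T·sin50°·6.2 − 65·2.4 = 0 → T = 156/(6.2·0.766044) = 32.8458 ≈ 32.85 kN.
ΣF_x = 0: A_x − T·cos50° = 0 → A_x = 32.8458 × 0.642788 = 21.11 kN.
ΣF_y = 0: A_y + T·sin50° − 65 = 0 → A_y = 65 − 32.8458 × 0.766044 = 39.84 kN.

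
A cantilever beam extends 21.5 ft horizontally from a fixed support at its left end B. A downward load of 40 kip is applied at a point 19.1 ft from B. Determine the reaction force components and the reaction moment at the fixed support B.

B_x = 0, B_y = 40.00 kip, M_B = 764.0 kip·ft

ΣF_x = 0: B_x = 0.
ΣF_y = 0: B_y − 40 = 0 → B_y = 40.00 kip.
ΣM about B: M_B − 40·19.1 = 0 → M_B = 764.0 kip·ft.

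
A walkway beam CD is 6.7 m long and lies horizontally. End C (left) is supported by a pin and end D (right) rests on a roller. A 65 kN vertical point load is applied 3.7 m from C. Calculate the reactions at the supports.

Moments about C: D_y·6.7 − 65·3.7 = 0 → D_y = 240.5/6.7 = 35.8955 ≈ 35.90 kN.
ΣF_y = 0: C_y + 35.8955 − 65 = 0 → C_y = 29.10 kN.
ΣF_x = 0: no horizontal applied forces, so C_x = 0.

C_x = 0, C_y = 29.10 kN, D_y = 35.90 kN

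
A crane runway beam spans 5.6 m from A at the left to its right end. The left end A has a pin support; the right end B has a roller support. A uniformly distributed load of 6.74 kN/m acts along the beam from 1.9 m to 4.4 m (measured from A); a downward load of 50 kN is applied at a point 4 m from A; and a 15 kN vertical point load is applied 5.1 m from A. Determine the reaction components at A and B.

Resultant of the distributed load: 6.74 × 2.5 = 16.85 kN at 3.15 m from A.
ΣM about A: B_y·5.6 − (6.74·2.5)·3.15 − 50·4 − 15·5.1 = 0 → B_y = 329.5775/5.6 = 58.8531 ≈ 58.85 kN.
ΣF_y = 0: A_y + 58.8531 − 6.74·2.5 − 50 − 15 = 0 → A_y = 23.00 kN.
ΣF_x = 0: no horizontal applied forces, so A_x = 0.

A_x = 0, A_y = 23.00 kN, B_y = 58.85 kN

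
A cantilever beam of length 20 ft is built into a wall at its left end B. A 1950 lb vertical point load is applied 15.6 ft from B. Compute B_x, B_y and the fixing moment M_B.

B_x = 0, B_y = 1950 lb, M_B = 30420 lb·ft

ΣF_x = 0: B_x = 0.
ΣF_y = 0: B_y − 1950 = 0 → B_y = 1950 lb.
ΣM about B: M_B − 1950·15.6 = 0 → M_B = 30420 lb·ft.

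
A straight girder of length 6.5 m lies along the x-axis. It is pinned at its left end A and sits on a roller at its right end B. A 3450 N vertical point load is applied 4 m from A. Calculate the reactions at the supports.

A_x = 0, A_y = 1327 N, B_y = 2123 N

Taking moments about A: B_y·6.5 − 3450·4 = 0 → B_y = 13800/6.5 = 2123.08 ≈ 2123 N.
ΣF_y = 0: A_y + 2123.08 − 3450 = 0 → A_y = 1327 N.
ΣF_x = 0: no horizontal applied forces, so A_x = 0.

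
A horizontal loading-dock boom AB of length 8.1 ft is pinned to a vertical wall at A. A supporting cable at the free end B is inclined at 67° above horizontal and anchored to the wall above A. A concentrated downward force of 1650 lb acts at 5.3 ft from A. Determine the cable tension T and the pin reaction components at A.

T = 1173 lb, A_x = 458.3 lb, A_y = 570.4 lb

ΣM about A: T·sin67°·8.1 − 1650·5.3 = 0 → T = 8745/(8.1·0.920505) = 1172.87 ≈ 1173 lb.
ΣF_x = 0: A_x − T·cos67° = 0 → A_x = 1172.87 × 0.390731 = 458.3 lb.
ΣF_y = 0: A_y + T·sin67° − 1650 = 0 → A_y = 1650 − 1172.87 × 0.920505 = 570.4 lb.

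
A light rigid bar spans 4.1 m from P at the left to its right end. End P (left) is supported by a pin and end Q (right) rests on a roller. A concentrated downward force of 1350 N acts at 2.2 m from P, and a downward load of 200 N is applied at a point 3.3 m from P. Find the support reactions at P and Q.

P_x = 0, P_y = 664.6 N, Q_y = 885.4 N

Taking moments about P: Q_y·4.1 − 1350·2.2 − 200·3.3 = 0 → Q_y = 3630/4.1 = 885.366 ≈ 885.4 N.
ΣF_y = 0: P_y + 885.366 − 1350 − 200 = 0 → P_y = 664.6 N.
ΣF_x = 0: no horizontal applied forces, so P_x = 0.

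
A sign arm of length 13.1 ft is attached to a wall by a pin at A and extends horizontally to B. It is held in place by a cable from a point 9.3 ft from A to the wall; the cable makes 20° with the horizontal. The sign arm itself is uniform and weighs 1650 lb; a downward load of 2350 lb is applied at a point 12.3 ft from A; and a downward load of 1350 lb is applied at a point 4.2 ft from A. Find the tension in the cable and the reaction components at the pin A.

T = 14270 lb, A_x = 13410 lb, A_y = 470.2 lb

ΣM about A: T·sin20°·9.3 − 1650·6.55 − 2350·12.3 − 1350·4.2 = 0 → T = 45382.5/(9.3·0.34202) = 14267.7 ≈ 14270 lb.
ΣF_x = 0: A_x − T·cos20° = 0 → A_x = 14267.7 × 0.939693 = 13410 lb.
ΣF_y = 0: A_y + T·sin20° − 1650 − 2350 − 1350 = 0 → A_y = 5350 − 14267.7 × 0.34202 = 470.2 lb.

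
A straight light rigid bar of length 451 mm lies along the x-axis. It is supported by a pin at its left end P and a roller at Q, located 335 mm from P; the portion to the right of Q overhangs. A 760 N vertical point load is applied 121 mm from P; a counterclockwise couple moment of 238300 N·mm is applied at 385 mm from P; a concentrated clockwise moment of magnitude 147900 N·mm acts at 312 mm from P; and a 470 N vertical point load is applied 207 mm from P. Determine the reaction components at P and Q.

Moments about P: Q_y·335 − 760·121 + 238300 − 147900 − 470·207 = 0 → Q_y = 98850/335 = 295.075 ≈ 295.1 N.
ΣF_y = 0: P_y + 295.075 − 760 − 470 = 0 → P_y = 934.9 N.
ΣF_x = 0: no horizontal applied forces, so P_x = 0.

P_x = 0, P_y = 934.9 N, Q_y = 295.1 N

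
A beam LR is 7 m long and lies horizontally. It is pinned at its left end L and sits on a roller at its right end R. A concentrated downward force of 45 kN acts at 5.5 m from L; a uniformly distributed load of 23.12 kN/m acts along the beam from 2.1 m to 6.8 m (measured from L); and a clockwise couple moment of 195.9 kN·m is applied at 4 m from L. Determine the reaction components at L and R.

L_x = 0, L_y = 21.24 kN, R_y = 132.4 kN

Resultant of the distributed load: 23.12 × 4.7 = 108.664 kN at 4.45 m from L.
Taking moments about L: R_y·7 − 45·5.5 − (23.12·4.7)·4.45 − 195.9 = 0 → R_y = 926.9548/7 = 132.422 ≈ 132.4 kN.
ΣF_y = 0: L_y + 132.422 − 45 − 23.12·4.7 = 0 → L_y = 21.24 kN.
ΣF_x = 0: no horizontal applied forces, so L_x = 0.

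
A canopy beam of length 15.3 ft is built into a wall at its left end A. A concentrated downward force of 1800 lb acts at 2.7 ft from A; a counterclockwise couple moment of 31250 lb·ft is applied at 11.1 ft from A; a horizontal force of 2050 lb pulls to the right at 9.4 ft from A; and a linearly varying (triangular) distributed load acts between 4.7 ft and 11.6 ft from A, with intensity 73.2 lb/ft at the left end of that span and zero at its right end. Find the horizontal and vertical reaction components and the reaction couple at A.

Resultant of the triangular load: ½ × 73.2 × 6.9 = 252.54 lb, acting at 7 ft from A (one-third of the span from the peak).
ΣF_x = 0: A_x + 2050 = 0 → A_x = -2050 lb.
ΣF_y = 0: A_y − 1800 − ½·73.2·6.9 = 0 → A_y = 2053 lb.
ΣM about A: M_A − 1800·2.7 + 31250 − (½·73.2·6.9)·7 = 0 → M_A = -24620 lb·ft.

A_x = -2050 lb, A_y = 2053 lb, M_A = -24620 lb·ft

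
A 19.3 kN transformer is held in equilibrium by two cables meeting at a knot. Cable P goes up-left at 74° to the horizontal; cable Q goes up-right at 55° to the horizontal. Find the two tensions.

ΣF_x = 0: −T_P·cos74° + T_Q·cos55° = 0 → T_Q = 0.480559·T_P.
ΣF_y = 0: T_P·sin74° + T_Q·sin55° = 19.3.
Substitute: T_P·(0.961262 + 0.480559·0.819152) = 19.3 → T_P = 14.2445 ≈ 14.24 kN.
Then T_Q = 0.480559 × 14.2445 = 6.845 kN.

T_P = 14.24 kN, T_Q = 6.845 kN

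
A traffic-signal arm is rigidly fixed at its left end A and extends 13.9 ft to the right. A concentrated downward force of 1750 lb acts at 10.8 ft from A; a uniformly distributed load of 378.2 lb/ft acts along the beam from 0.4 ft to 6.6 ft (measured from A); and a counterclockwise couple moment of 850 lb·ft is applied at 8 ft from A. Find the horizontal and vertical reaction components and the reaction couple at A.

Resultant of the distributed load: 378.2 × 6.2 = 2344.84 lb at 3.5 ft from A.
ΣF_x = 0: A_x = 0.
ΣF_y = 0: A_y − 1750 − 378.2·6.2 = 0 → A_y = 4095 lb.
ΣM about A: M_A − 1750·10.8 − (378.2·6.2)·3.5 + 850 = 0 → M_A = 26260 lb·ft.

A_x = 0, A_y = 4095 lb, M_A = 26260 lb·ft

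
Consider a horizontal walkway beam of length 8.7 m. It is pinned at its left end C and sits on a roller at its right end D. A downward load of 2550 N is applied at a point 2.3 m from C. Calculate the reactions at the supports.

ΣM about C: D_y·8.7 − 2550·2.3 = 0 → D_y = 5865/8.7 = 674.138 ≈ 674.1 N.
ΣF_y = 0: C_y + 674.138 − 2550 = 0 → C_y = 1876 N.
ΣF_x = 0: no horizontal applied forces, so C_x = 0.

C_x = 0, C_y = 1876 N, D_y = 674.1 N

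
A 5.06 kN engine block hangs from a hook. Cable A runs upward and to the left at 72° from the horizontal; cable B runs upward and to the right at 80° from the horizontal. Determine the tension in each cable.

ΣF_x = 0: −T_A·cos72° + T_B·cos80° = 0 → T_B = 1.77956·T_A.
ΣF_y = 0: T_A·sin72° + T_B·sin80° = 5.06.
Substitute: T_A·(0.951057 + 1.77956·0.984808) = 5.06 → T_A = 1.87159 ≈ 1.872 kN.
Then T_B = 1.77956 × 1.87159 = 3.331 kN.

T_A = 1.872 kN, T_B = 3.331 kN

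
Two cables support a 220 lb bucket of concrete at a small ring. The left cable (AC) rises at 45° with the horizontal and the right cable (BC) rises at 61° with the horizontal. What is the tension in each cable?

ΣF_x = 0: −T_AC·cos45° + T_BC·cos61° = 0 → T_BC = 1.45852·T_AC.
ΣF_y = 0: T_AC·sin45° + T_BC·sin61° = 220.
Substitute: T_AC·(0.707107 + 1.45852·0.87462) = 220 → T_AC = 110.957 ≈ 111.0 lb.
Then T_BC = 1.45852 × 110.957 = 161.8 lb.

T_AC = 111.0 lb, T_BC = 161.8 lb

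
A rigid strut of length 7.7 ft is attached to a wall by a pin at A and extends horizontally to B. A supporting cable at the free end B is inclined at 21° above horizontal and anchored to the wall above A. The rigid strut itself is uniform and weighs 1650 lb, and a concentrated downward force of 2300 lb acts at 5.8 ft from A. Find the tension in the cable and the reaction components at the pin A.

ΣM about A: T·sin21°·7.7 − 1650·3.85 − 2300·5.8 = 0 → T = 19692.5/(7.7·0.358368) = 7136.43 ≈ 7136 lb.
ΣF_x = 0: A_x − T·cos21° = 0 → A_x = 7136.43 × 0.93358 = 6662 lb.
ΣF_y = 0: A_y + T·sin21° − 1650 − 2300 = 0 → A_y = 3950 − 7136.43 × 0.358368 = 1393 lb.

T = 7136 lb, A_x = 6662 lb, A_y = 1393 lb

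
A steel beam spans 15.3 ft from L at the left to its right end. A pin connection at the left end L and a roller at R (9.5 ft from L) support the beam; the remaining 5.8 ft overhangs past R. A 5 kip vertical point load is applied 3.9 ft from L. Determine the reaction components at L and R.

Taking moments about L: R_y·9.5 − 5·3.9 = 0 → R_y = 19.5/9.5 = 2.05263 ≈ 2.053 kip.
ΣF_y = 0: L_y + 2.05263 − 5 = 0 → L_y = 2.947 kip.
ΣF_x = 0: no horizontal applied forces, so L_x = 0.

L_x = 0, L_y = 2.947 kip, R_y = 2.053 kip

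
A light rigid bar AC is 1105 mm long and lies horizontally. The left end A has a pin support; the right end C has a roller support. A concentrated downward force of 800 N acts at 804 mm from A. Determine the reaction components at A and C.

A_x = 0, A_y = 217.9 N, C_y = 582.1 N

Taking moments about A: C_y·1105 − 800·804 = 0 → C_y = 643200/1105 = 582.081 ≈ 582.1 N.
ΣF_y = 0: A_y + 582.081 − 800 = 0 → A_y = 217.9 N.
ΣF_x = 0: no horizontal applied forces, so A_x = 0.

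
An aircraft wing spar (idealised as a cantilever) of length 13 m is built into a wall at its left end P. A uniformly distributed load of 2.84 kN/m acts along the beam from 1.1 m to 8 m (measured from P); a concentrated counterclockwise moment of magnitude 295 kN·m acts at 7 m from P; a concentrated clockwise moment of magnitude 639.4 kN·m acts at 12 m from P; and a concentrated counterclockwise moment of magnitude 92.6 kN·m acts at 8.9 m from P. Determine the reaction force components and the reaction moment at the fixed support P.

P_x = 0, P_y = 19.60 kN, M_P = 341.0 kN·m

Resultant of the distributed load: 2.84 × 6.9 = 19.596 kN at 4.55 m from P.
ΣF_x = 0: P_x = 0.
ΣF_y = 0: P_y − 2.84·6.9 = 0 → P_y = 19.60 kN.
ΣM about P: M_P − (2.84·6.9)·4.55 + 295 − 639.4 + 92.6 = 0 → M_P = 341.0 kN·m.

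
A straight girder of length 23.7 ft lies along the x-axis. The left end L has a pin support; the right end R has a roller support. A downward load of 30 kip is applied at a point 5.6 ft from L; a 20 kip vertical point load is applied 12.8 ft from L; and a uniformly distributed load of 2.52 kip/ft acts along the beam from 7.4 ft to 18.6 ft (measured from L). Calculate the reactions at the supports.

L_x = 0, L_y = 44.85 kip, R_y = 33.37 kip

Resultant of the distributed load: 2.52 × 11.2 = 28.224 kip at 13 ft from L.
Taking moments about L: R_y·23.7 − 30·5.6 − 20·12.8 − (2.52·11.2)·13 = 0 → R_y = 790.912/23.7 = 33.3718 ≈ 33.37 kip.
ΣF_y = 0: L_y + 33.3718 − 30 − 20 − 2.52·11.2 = 0 → L_y = 44.85 kip.
ΣF_x = 0: no horizontal applied forces, so L_x = 0.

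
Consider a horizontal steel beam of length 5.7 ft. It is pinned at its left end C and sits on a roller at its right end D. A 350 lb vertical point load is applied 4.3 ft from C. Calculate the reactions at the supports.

C_x = 0, C_y = 85.96 lb, D_y = 264.0 lb

Moments about C: D_y·5.7 − 350·4.3 = 0 → D_y = 1505/5.7 = 264.035 ≈ 264.0 lb.
ΣF_y = 0: C_y + 264.035 − 350 = 0 → C_y = 85.96 lb.
ΣF_x = 0: no horizontal applied forces, so C_x = 0.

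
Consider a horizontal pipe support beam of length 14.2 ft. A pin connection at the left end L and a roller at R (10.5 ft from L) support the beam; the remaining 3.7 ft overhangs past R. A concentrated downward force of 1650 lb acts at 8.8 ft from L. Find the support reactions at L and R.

L_x = 0, L_y = 267.1 lb, R_y = 1383 lb

ΣM about L: R_y·10.5 − 1650·8.8 = 0 → R_y = 14520/10.5 = 1382.86 ≈ 1383 lb.
ΣF_y = 0: L_y + 1382.86 − 1650 = 0 → L_y = 267.1 lb.
ΣF_x = 0: no horizontal applied forces, so L_x = 0.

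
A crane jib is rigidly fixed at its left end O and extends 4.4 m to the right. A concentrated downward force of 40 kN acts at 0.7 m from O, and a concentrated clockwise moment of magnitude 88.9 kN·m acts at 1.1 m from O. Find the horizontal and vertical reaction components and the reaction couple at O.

O_x = 0, O_y = 40.00 kN, M_O = 116.9 kN·m

ΣF_x = 0: O_x = 0.
ΣF_y = 0: O_y − 40 = 0 → O_y = 40.00 kN.
ΣM about O: M_O − 40·0.7 − 88.9 = 0 → M_O = 116.9 kN·m.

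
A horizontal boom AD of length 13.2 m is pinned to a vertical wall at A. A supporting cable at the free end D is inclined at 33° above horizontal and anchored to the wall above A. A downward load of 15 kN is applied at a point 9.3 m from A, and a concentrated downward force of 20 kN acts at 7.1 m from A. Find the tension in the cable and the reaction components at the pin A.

ΣM about A: T·sin33°·13.2 − 15·9.3 − 20·7.1 = 0 → T = 281.5/(13.2·0.544639) = 39.1558 ≈ 39.16 kN.
ΣF_x = 0: A_x − T·cos33° = 0 → A_x = 39.1558 × 0.838671 = 32.84 kN.
ΣF_y = 0: A_y + T·sin33° − 15 − 20 = 0 → A_y = 35 − 39.1558 × 0.544639 = 13.67 kN.

T = 39.16 kN, A_x = 32.84 kN, A_y = 13.67 kN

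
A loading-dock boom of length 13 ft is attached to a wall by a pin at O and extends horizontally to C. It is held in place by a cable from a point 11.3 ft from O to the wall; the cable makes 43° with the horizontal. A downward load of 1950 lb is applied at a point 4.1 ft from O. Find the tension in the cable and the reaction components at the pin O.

T = 1037 lb, O_x = 758.7 lb, O_y = 1242 lb

ΣM about O: T·sin43°·11.3 − 1950·4.1 = 0 → T = 7995/(11.3·0.681998) = 1037.43 ≈ 1037 lb.
ΣF_x = 0: O_x − T·cos43° = 0 → O_x = 1037.43 × 0.731354 = 758.7 lb.
ΣF_y = 0: O_y + T·sin43° − 1950 = 0 → O_y = 1950 − 1037.43 × 0.681998 = 1242 lb.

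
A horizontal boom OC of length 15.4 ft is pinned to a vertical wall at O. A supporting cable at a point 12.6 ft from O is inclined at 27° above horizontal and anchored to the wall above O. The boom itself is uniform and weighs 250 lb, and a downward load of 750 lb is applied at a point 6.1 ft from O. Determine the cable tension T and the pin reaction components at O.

ΣM about O: T·sin27°·12.6 − 250·7.7 − 750·6.1 = 0 → T = 6500/(12.6·0.45399) = 1136.31 ≈ 1136 lb.
ΣF_x = 0: O_x − T·cos27° = 0 → O_x = 1136.31 × 0.891007 = 1012 lb.
ΣF_y = 0: O_y + T·sin27° − 250 − 750 = 0 → O_y = 1000 − 1136.31 × 0.45399 = 484.1 lb.

T = 1136 lb, O_x = 1012 lb, O_y = 484.1 lb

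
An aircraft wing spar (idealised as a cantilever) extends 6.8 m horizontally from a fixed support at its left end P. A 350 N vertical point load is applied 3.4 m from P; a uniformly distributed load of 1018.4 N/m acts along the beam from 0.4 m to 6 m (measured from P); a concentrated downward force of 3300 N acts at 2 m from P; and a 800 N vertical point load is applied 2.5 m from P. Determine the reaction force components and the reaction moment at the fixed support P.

P_x = 0, P_y = 10150 N, M_P = 28040 N·m

Resultant of the distributed load: 1018.4 × 5.6 = 5703.04 N at 3.2 m from P.
ΣF_x = 0: P_x = 0.
ΣF_y = 0: P_y − 350 − 1018.4·5.6 − 3300 − 800 = 0 → P_y = 10150 N.
ΣM about P: M_P − 350·3.4 − (1018.4·5.6)·3.2 − 3300·2 − 800·2.5 = 0 → M_P = 28040 N·m.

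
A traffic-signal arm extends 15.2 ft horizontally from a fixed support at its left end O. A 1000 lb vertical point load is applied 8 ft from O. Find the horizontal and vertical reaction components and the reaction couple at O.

ΣF_x = 0: O_x = 0.
ΣF_y = 0: O_y − 1000 = 0 → O_y = 1000 lb.
ΣM about O: M_O − 1000·8 = 0 → M_O = 8000 lb·ft.

O_x = 0, O_y = 1000 lb, M_O = 8000 lb·ft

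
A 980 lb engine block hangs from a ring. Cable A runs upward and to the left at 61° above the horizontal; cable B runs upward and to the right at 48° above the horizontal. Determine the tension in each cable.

T_A = 693.5 lb, T_B = 502.5 lb

ΣF_x = 0: −T_A·cos61° + T_B·cos48° = 0 → T_B = 0.724537·T_A.
ΣF_y = 0: T_A·sin61° + T_B·sin48° = 980.
Substitute: T_A·(0.87462 + 0.724537·0.743145) = 980 → T_A = 693.532 ≈ 693.5 lb.
Then T_B = 0.724537 × 693.532 = 502.5 lb.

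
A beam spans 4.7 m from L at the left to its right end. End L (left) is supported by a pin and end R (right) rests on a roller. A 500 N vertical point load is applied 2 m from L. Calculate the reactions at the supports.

ΣM about L: R_y·4.7 − 500·2 = 0 → R_y = 1000/4.7 = 212.766 ≈ 212.8 N.
ΣF_y = 0: L_y + 212.766 − 500 = 0 → L_y = 287.2 N.
ΣF_x = 0: no horizontal applied forces, so L_x = 0.

L_x = 0, L_y = 287.2 N, R_y = 212.8 N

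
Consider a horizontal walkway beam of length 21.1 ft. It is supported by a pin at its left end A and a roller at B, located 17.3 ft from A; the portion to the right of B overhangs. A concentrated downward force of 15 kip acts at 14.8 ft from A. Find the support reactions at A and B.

Moments about A: B_y·17.3 − 15·14.8 = 0 → B_y = 222/17.3 = 12.8324 ≈ 12.83 kip.
ΣF_y = 0: A_y + 12.8324 − 15 = 0 → A_y = 2.168 kip.
ΣF_x = 0: no horizontal applied forces, so A_x = 0.

A_x = 0, A_y = 2.168 kip, B_y = 12.83 kip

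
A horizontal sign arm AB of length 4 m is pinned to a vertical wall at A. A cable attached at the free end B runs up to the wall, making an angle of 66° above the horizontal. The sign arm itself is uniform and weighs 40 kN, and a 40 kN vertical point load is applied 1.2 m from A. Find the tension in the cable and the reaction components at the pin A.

T = 35.03 kN, A_x = 14.25 kN, A_y = 48.00 kN

ΣM about A: T·sin66°·4 − 40·2 − 40·1.2 = 0 → T = 128/(4·0.913545) = 35.0284 ≈ 35.03 kN.
ΣF_x = 0: A_x − T·cos66° = 0 → A_x = 35.0284 × 0.406737 = 14.25 kN.
ΣF_y = 0: A_y + T·sin66° − 40 − 40 = 0 → A_y = 80 − 35.0284 × 0.913545 = 48.00 kN.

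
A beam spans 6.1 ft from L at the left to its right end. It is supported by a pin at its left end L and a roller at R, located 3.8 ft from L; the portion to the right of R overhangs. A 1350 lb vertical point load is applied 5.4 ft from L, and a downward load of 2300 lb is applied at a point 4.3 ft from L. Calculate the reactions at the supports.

ΣM about L: R_y·3.8 − 1350·5.4 − 2300·4.3 = 0 → R_y = 17180/3.8 = 4521.05 ≈ 4521 lb.
ΣF_y = 0: L_y + 4521.05 − 1350 − 2300 = 0 → L_y = -871.1 lb.
ΣF_x = 0: no horizontal applied forces, so L_x = 0.

L_x = 0, L_y = -871.1 lb, R_y = 4521 lb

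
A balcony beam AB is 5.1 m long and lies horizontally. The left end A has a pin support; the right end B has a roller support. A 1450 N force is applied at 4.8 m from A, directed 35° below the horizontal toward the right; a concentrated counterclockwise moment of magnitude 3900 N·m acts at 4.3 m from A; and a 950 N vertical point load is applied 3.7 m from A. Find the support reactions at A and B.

Taking moments about A: B_y·5.1 − 1450·sin35°·4.8 + 3900 − 950·3.7 = 0 → B_y = 3607.09/5.1 = 707.273 ≈ 707.3 N.
ΣF_y = 0: A_y + 707.273 − 1450·sin35° − 950 = 0 → A_y = 1074 N.
ΣF_x = 0: A_x + 1450·cos35° = 0 → A_x = -1188 N.

A_x = -1188 N, A_y = 1074 N, B_y = 707.3 N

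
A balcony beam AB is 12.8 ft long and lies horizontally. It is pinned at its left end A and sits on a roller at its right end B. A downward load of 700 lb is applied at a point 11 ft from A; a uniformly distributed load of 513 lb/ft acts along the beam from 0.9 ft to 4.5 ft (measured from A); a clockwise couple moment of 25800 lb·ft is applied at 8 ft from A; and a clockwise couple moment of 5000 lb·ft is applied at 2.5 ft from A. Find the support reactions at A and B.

Resultant of the distributed load: 513 × 3.6 = 1846.8 lb at 2.7 ft from A.
Moments about A: B_y·12.8 − 700·11 − (513·3.6)·2.7 − 25800 − 5000 = 0 → B_y = 43486.36/12.8 = 3397.37 ≈ 3397 lb.
ΣF_y = 0: A_y + 3397.37 − 700 − 513·3.6 = 0 → A_y = -850.6 lb.
ΣF_x = 0: no horizontal applied forces, so A_x = 0.

A_x = 0, A_y = -850.6 lb, B_y = 3397 lb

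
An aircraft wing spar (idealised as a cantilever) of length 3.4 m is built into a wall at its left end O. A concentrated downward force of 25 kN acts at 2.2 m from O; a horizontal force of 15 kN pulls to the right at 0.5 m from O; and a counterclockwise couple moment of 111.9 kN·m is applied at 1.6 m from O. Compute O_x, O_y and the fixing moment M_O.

O_x = -15.00 kN, O_y = 25.00 kN, M_O = -56.90 kN·m

ΣF_x = 0: O_x + 15 = 0 → O_x = -15.00 kN.
ΣF_y = 0: O_y − 25 = 0 → O_y = 25.00 kN.
ΣM about O: M_O − 25·2.2 + 111.9 = 0 → M_O = -56.90 kN·m.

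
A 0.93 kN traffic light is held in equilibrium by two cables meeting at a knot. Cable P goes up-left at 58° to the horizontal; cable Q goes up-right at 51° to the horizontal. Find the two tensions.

ΣF_x = 0: −T_P·cos58° + T_Q·cos51° = 0 → T_Q = 0.84205·T_P.
ΣF_y = 0: T_P·sin58° + T_Q·sin51° = 0.93.
Substitute: T_P·(0.848048 + 0.84205·0.777146) = 0.93 → T_P = 0.618992 ≈ 0.6190 kN.
Then T_Q = 0.84205 × 0.618992 = 0.5212 kN.

T_P = 0.6190 kN, T_Q = 0.5212 kN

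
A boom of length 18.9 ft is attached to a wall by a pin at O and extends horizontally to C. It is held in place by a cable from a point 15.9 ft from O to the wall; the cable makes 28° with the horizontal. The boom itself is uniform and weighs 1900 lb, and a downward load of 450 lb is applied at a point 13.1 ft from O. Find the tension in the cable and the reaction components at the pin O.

T = 3195 lb, O_x = 2821 lb, O_y = 850.0 lb

ΣM about O: T·sin28°·15.9 − 1900·9.45 − 450·13.1 = 0 → T = 23850/(15.9·0.469472) = 3195.08 ≈ 3195 lb.
ΣF_x = 0: O_x − T·cos28° = 0 → O_x = 3195.08 × 0.882948 = 2821 lb.
ΣF_y = 0: O_y + T·sin28° − 1900 − 450 = 0 → O_y = 2350 − 3195.08 × 0.469472 = 850.0 lb.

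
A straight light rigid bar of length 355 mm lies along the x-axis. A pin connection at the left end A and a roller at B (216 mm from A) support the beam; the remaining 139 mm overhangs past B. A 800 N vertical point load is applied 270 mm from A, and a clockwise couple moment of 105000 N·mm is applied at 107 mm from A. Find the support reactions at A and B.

Moments about A: B_y·216 − 800·270 − 105000 = 0 → B_y = 321000/216 = 1486.11 ≈ 1486 N.
ΣF_y = 0: A_y + 1486.11 − 800 = 0 → A_y = -686.1 N.
ΣF_x = 0: no horizontal applied forces, so A_x = 0.

A_x = 0, A_y = -686.1 N, B_y = 1486 N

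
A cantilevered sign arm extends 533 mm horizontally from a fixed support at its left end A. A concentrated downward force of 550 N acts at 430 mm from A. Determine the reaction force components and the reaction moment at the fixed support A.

A_x = 0, A_y = 550.0 N, M_A = 236500 N·mm

ΣF_x = 0: A_x = 0.
ΣF_y = 0: A_y − 550 = 0 → A_y = 550.0 N.
ΣM about A: M_A − 550·430 = 0 → M_A = 236500 N·mm.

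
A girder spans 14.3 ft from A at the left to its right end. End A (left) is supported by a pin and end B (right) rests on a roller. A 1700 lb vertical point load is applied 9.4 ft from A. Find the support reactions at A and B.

Taking moments about A: B_y·14.3 − 1700·9.4 = 0 → B_y = 15980/14.3 = 1117.48 ≈ 1117 lb.
ΣF_y = 0: A_y + 1117.48 − 1700 = 0 → A_y = 582.5 lb.
ΣF_x = 0: no horizontal applied forces, so A_x = 0.

A_x = 0, A_y = 582.5 lb, B_y = 1117 lb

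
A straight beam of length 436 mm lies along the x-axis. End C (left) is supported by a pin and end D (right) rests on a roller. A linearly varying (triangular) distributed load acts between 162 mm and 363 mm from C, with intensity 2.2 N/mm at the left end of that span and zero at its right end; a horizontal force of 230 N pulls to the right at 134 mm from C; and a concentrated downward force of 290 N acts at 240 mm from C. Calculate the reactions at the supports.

C_x = -230.0 N, C_y = 235.3 N, D_y = 275.8 N

Resultant of the triangular load: ½ × 2.2 × 201 = 221.1 N, acting at 229 mm from C (one-third of the span from the peak).
Moments about C: D_y·436 − (½·2.2·201)·229 − 290·240 = 0 → D_y = 120231.9/436 = 275.761 ≈ 275.8 N.
ΣF_y = 0: C_y + 275.761 − ½·2.2·201 − 290 = 0 → C_y = 235.3 N.
ΣF_x = 0: C_x + 230 = 0 → C_x = -230.0 N.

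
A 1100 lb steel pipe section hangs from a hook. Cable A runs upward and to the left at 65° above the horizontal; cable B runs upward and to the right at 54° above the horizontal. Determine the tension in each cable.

T_A = 739.3 lb, T_B = 531.5 lb

ΣF_x = 0: −T_A·cos65° + T_B·cos54° = 0 → T_B = 0.719001·T_A.
ΣF_y = 0: T_A·sin65° + T_B·sin54° = 1100.
Substitute: T_A·(0.906308 + 0.719001·0.809017) = 1100 → T_A = 739.251 ≈ 739.3 lb.
Then T_B = 0.719001 × 739.251 = 531.5 lb.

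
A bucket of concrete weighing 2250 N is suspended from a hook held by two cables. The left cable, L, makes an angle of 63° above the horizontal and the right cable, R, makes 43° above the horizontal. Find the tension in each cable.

T_L = 1712 N, T_R = 1063 N

ΣF_x = 0: −T_L·cos63° + T_R·cos43° = 0 → T_R = 0.620754·T_L.
ΣF_y = 0: T_L·sin63° + T_R·sin43° = 2250.
Substitute: T_L·(0.891007 + 0.620754·0.681998) = 2250 → T_L = 1711.86 ≈ 1712 N.
Then T_R = 0.620754 × 1711.86 = 1063 N.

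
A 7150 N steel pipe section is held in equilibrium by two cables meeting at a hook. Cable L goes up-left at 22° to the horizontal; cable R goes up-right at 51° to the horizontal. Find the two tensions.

ΣF_x = 0: −T_L·cos22° + T_R·cos51° = 0 → T_R = 1.47331·T_L.
ΣF_y = 0: T_L·sin22° + T_R·sin51° = 7150.
Substitute: T_L·(0.374607 + 1.47331·0.777146) = 7150 → T_L = 4705.24 ≈ 4705 N.
Then T_R = 1.47331 × 4705.24 = 6932 N.

T_L = 4705 N, T_R = 6932 N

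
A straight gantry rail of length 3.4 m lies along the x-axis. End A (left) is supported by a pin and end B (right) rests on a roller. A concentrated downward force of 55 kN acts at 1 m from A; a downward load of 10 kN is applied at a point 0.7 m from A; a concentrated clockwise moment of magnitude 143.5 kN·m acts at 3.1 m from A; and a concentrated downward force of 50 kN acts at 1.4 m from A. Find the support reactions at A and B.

ΣM about A: B_y·3.4 − 55·1 − 10·0.7 − 143.5 − 50·1.4 = 0 → B_y = 275.5/3.4 = 81.0294 ≈ 81.03 kN.
ΣF_y = 0: A_y + 81.0294 − 55 − 10 − 50 = 0 → A_y = 33.97 kN.
ΣF_x = 0: no horizontal applied forces, so A_x = 0.

A_x = 0, A_y = 33.97 kN, B_y = 81.03 kN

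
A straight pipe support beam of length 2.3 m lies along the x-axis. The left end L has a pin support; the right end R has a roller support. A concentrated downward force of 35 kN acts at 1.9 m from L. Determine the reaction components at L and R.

L_x = 0, L_y = 6.087 kN, R_y = 28.91 kN

ΣM about L: R_y·2.3 − 35·1.9 = 0 → R_y = 66.5/2.3 = 28.913 ≈ 28.91 kN.
ΣF_y = 0: L_y + 28.913 − 35 = 0 → L_y = 6.087 kN.
ΣF_x = 0: no horizontal applied forces, so L_x = 0.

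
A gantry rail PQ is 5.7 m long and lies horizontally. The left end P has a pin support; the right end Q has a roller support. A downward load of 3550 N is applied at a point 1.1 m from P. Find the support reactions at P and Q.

Taking moments about P: Q_y·5.7 − 3550·1.1 = 0 → Q_y = 3905/5.7 = 685.088 ≈ 685.1 N.
ΣF_y = 0: P_y + 685.088 − 3550 = 0 → P_y = 2865 N.
ΣF_x = 0: no horizontal applied forces, so P_x = 0.

P_x = 0, P_y = 2865 N, Q_y = 685.1 N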